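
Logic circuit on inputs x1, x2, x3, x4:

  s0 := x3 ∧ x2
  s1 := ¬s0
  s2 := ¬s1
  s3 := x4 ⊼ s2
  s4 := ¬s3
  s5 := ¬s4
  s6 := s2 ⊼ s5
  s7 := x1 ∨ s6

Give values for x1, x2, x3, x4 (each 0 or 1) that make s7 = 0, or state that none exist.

x1=0, x2=1, x3=1, x4=0

s7 = x1 ∨ s6 must be 0, so both x1 = 0 and s6 = 0.
s6 = s2 ⊼ s5 must be 0, so both s2 = 1 and s5 = 1.
Check with x1=0, x2=1, x3=1, x4=0:
s0 = x3 ∧ x2 = 1 ∧ 1 = 1
s1 = ¬s0 = ¬1 = 0
s2 = ¬s1 = ¬0 = 1
s3 = x4 ⊼ s2 = 0 ⊼ 1 = 1
s4 = ¬s3 = ¬1 = 0
s5 = ¬s4 = ¬0 = 1
s6 = s2 ⊼ s5 = 1 ⊼ 1 = 0
s7 = x1 ∨ s6 = 0 ∨ 0 = 0
So s7 = 0 as required.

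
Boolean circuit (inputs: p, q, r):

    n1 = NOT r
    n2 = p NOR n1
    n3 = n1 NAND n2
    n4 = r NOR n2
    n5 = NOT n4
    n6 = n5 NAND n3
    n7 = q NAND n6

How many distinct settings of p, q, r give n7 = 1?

6

n7 = q NAND n6 must be 1, so at least one of q, n6 is 0.
Satisfying assignments:
  p=0, q=0, r=0
  p=0, q=0, r=1
  p=0, q=1, r=1
  p=1, q=0, r=0
  p=1, q=0, r=1
  p=1, q=1, r=1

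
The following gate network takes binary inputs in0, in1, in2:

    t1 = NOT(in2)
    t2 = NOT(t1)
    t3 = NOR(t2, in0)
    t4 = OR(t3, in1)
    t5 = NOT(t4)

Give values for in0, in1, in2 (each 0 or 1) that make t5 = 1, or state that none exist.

t5 = NOT(t4) must be 1, so t4 = 0.
t4 = OR(t3, in1) must be 0, so both t3 = 0 and in1 = 0.
Check with in0=0, in1=0, in2=1:
t1 = NOT(in2) = NOT 1 = 0
t2 = NOT(t1) = NOT 0 = 1
t3 = NOR(t2, in0) = NOR(1, 0) = 0
t4 = OR(t3, in1) = OR(0, 0) = 0
t5 = NOT(t4) = NOT 0 = 1
So t5 = 1 as required.

in0=0, in1=0, in2=1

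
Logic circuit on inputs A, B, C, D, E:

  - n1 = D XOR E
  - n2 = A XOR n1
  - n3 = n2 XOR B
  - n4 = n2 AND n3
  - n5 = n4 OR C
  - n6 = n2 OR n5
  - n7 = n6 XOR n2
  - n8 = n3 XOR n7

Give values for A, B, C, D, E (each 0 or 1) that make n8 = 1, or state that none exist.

A=1 B=0 C=1 D=0 E=0

n8 = n3 XOR n7 must be 1, so n3 and n7 differ.
Check with A=1 B=0 C=1 D=0 E=0:
n1 = D XOR E = 0 XOR 0 = 0
n2 = A XOR n1 = 1 XOR 0 = 1
n3 = n2 XOR B = 1 XOR 0 = 1
n4 = n2 AND n3 = 1 AND 1 = 1
n5 = n4 OR C = 1 OR 1 = 1
n6 = n2 OR n5 = 1 OR 1 = 1
n7 = n6 XOR n2 = 1 XOR 1 = 0
n8 = n3 XOR n7 = 1 XOR 0 = 1
So n8 = 1 as required.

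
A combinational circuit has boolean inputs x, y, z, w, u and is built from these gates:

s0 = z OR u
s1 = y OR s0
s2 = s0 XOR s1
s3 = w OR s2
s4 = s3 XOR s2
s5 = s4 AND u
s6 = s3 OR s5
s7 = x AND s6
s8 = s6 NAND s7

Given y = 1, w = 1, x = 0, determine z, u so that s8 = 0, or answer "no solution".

no solution exists

With y = 1, w = 1, x = 0 fixed, none of the 4 settings of z, u give s8 = 0.
For example, with z=0, u=0:
s0 = z OR u = 0 OR 0 = 0
s1 = y OR s0 = 1 OR 0 = 1
s2 = s0 XOR s1 = 0 XOR 1 = 1
s3 = w OR s2 = 1 OR 1 = 1
s4 = s3 XOR s2 = 1 XOR 1 = 0
s5 = s4 AND u = 0 AND 0 = 0
s6 = s3 OR s5 = 1 OR 0 = 1
s7 = x AND s6 = 0 AND 1 = 0
s8 = s6 NAND s7 = 1 NAND 0 = 1
giving s8 = 1 ≠ 0.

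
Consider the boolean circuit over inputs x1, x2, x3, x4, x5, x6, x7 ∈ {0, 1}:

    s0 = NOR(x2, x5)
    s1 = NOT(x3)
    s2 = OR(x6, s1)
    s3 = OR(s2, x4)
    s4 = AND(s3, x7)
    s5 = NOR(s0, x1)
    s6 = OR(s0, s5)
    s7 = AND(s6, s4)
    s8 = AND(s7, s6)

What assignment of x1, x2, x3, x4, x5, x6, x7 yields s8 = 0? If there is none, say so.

s8 = AND(s7, s6) must be 0, so at least one of s7, s6 is 0.
Check with x1=0, x2=0, x3=1, x4=0, x5=0, x6=1, x7=0:
s0 = NOR(x2, x5) = NOR(0, 0) = 1
s1 = NOT(x3) = NOT 1 = 0
s2 = OR(x6, s1) = OR(1, 0) = 1
s3 = OR(s2, x4) = OR(1, 0) = 1
s4 = AND(s3, x7) = AND(1, 0) = 0
s5 = NOR(s0, x1) = NOR(1, 0) = 0
s6 = OR(s0, s5) = OR(1, 0) = 1
s7 = AND(s6, s4) = AND(1, 0) = 0
s8 = AND(s7, s6) = AND(0, 1) = 0
So s8 = 0 as required.

x1=0, x2=0, x3=1, x4=0, x5=0, x6=1, x7=0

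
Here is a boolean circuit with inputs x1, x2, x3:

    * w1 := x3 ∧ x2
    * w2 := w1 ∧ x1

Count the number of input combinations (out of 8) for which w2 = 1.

1

w2 = w1 ∧ x1 must be 1, so both w1 = 1 and x1 = 1.
w1 = x3 ∧ x2 must be 1, so both x3 = 1 and x2 = 1.
Satisfying assignments:
  x1=1, x2=1, x3=1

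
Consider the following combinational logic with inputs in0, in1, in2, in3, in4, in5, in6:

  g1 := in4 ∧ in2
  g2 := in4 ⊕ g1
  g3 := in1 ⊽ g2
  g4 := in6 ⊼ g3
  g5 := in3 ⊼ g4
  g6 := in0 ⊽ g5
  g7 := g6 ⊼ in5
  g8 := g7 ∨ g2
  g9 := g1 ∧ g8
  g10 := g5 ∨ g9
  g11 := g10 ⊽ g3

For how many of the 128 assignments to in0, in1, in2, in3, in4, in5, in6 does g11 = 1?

34

g11 = g10 ⊽ g3 must be 1, so both g10 = 0 and g3 = 0.
g10 = g5 ∨ g9 must be 0, so both g5 = 0 and g9 = 0.
g3 = in1 ⊽ g2 must be 0, so at least one of in1, g2 is 1.
Enumerating the 128 input combinations, 34 give g11 = 1 and 94 give g11 = 0.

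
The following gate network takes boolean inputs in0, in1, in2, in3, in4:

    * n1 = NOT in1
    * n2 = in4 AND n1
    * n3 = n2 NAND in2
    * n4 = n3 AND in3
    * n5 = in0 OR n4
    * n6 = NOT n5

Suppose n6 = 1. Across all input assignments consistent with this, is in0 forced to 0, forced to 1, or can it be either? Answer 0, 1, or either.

n6 = NOT n5 must be 1, so n5 = 0.
n5 = in0 OR n4 must be 0, so both in0 = 0 and n4 = 0.
Every assignment with n6 = 1 has in0 = 0; there are 9 such assignment(s).

0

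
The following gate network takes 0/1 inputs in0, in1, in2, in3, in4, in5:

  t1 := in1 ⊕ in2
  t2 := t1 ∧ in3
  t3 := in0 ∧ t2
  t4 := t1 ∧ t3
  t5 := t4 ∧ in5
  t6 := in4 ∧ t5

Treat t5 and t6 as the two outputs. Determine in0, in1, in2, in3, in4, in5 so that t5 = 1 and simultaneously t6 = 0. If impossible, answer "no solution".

Check with in0=1 in1=1 in2=0 in3=1 in4=0 in5=1:
t1 = in1 ⊕ in2 = 1 ⊕ 0 = 1
t2 = t1 ∧ in3 = 1 ∧ 1 = 1
t3 = in0 ∧ t2 = 1 ∧ 1 = 1
t4 = t1 ∧ t3 = 1 ∧ 1 = 1
t5 = t4 ∧ in5 = 1 ∧ 1 = 1
t6 = in4 ∧ t5 = 0 ∧ 1 = 0
So t5 = 1 and t6 = 0.

in0=1 in1=1 in2=0 in3=1 in4=0 in5=1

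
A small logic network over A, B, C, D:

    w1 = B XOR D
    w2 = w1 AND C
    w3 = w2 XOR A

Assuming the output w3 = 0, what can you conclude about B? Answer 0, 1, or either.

either

Both values of B occur among assignments with w3 = 0:
  B=0: A=0, B=0, C=0, D=0
  B=1: A=0, B=1, C=0, D=0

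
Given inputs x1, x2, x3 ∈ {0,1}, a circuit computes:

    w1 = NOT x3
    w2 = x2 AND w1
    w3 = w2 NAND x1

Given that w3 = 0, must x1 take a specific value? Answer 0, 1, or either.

1

w3 = w2 NAND x1 must be 0, so both w2 = 1 and x1 = 1.
w2 = x2 AND w1 must be 1, so both x2 = 1 and w1 = 1.
Every assignment with w3 = 0 has x1 = 1; there are 1 such assignment(s).
  x1=1, x2=1, x3=0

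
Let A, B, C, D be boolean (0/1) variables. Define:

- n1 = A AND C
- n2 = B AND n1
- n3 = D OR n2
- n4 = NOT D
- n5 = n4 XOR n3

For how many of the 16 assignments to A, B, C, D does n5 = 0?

n5 = n4 XOR n3 must be 0, so n4 and n3 are equal.
Enumerating the 16 input combinations, 1 give n5 = 0 and 15 give n5 = 1.

1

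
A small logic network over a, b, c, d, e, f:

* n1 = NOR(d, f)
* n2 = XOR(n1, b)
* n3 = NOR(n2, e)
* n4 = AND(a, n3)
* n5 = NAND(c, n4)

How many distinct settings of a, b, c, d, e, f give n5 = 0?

n5 = NAND(c, n4) must be 0, so both c = 1 and n4 = 1.
Satisfying assignments:
  a=1, b=0, c=1, d=0, e=0, f=1
  a=1, b=0, c=1, d=1, e=0, f=0
  a=1, b=0, c=1, d=1, e=0, f=1
  a=1, b=1, c=1, d=0, e=0, f=0

4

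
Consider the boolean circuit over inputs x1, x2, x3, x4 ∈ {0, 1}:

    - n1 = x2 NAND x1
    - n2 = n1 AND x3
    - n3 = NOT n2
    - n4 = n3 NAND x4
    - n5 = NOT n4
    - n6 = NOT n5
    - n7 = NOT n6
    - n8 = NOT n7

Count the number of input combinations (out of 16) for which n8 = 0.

5

n8 = NOT n7 must be 0, so n7 = 1.
n7 = NOT n6 must be 1, so n6 = 0.
Satisfying assignments:
  x1=0, x2=0, x3=0, x4=1
  x1=0, x2=1, x3=0, x4=1
  x1=1, x2=0, x3=0, x4=1
  x1=1, x2=1, x3=0, x4=1
  x1=1, x2=1, x3=1, x4=1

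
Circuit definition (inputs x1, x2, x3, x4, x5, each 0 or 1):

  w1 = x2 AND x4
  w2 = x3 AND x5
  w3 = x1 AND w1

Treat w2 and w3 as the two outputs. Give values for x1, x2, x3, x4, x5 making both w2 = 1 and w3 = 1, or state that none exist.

Check with x1=1, x2=1, x3=1, x4=1, x5=1:
w1 = x2 AND x4 = 1 AND 1 = 1
w2 = x3 AND x5 = 1 AND 1 = 1
w3 = x1 AND w1 = 1 AND 1 = 1
So w2 = 1 and w3 = 1.

x1=1, x2=1, x3=1, x4=1, x5=1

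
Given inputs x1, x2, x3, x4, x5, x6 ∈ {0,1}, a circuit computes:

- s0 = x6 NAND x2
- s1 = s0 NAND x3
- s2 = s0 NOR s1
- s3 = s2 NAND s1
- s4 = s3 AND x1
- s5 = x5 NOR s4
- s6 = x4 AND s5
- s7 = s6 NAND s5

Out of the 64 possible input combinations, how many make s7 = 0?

8

s7 = s6 NAND s5 must be 0, so both s6 = 1 and s5 = 1.
s6 = x4 AND s5 must be 1, so both x4 = 1 and s5 = 1.
s5 = x5 NOR s4 must be 1, so both x5 = 0 and s4 = 0.
Enumerating the 64 input combinations, 8 give s7 = 0 and 56 give s7 = 1.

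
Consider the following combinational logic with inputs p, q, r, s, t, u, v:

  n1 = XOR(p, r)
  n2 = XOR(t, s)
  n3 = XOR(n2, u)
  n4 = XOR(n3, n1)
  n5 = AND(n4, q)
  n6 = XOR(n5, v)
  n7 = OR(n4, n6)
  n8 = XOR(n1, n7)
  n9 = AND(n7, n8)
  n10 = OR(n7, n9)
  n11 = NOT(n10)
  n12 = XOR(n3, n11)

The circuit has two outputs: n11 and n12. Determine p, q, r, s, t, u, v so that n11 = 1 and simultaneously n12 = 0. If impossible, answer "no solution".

p=0, q=1, r=1, s=1, t=1, u=1, v=0

Check with p=0, q=1, r=1, s=1, t=1, u=1, v=0:
n1 = XOR(p, r) = XOR(0, 1) = 1
n2 = XOR(t, s) = XOR(1, 1) = 0
n3 = XOR(n2, u) = XOR(0, 1) = 1
n4 = XOR(n3, n1) = XOR(1, 1) = 0
n5 = AND(n4, q) = AND(0, 1) = 0
n6 = XOR(n5, v) = XOR(0, 0) = 0
n7 = OR(n4, n6) = OR(0, 0) = 0
n8 = XOR(n1, n7) = XOR(1, 0) = 1
n9 = AND(n7, n8) = AND(0, 1) = 0
n10 = OR(n7, n9) = OR(0, 0) = 0
n11 = NOT(n10) = NOT 0 = 1
n12 = XOR(n3, n11) = XOR(1, 1) = 0
So n11 = 1 and n12 = 0.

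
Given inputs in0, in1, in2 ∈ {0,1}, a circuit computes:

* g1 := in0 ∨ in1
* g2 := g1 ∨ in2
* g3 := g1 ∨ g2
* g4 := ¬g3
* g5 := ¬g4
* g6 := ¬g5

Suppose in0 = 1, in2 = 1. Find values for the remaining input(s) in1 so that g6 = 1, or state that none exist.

no solution exists

With in0 = 1, in2 = 1 fixed, none of the 2 settings of in1 give g6 = 1.
For example, with in1=1:
g1 = in0 ∨ in1 = 1 ∨ 1 = 1
g2 = g1 ∨ in2 = 1 ∨ 1 = 1
g3 = g1 ∨ g2 = 1 ∨ 1 = 1
g4 = ¬g3 = ¬1 = 0
g5 = ¬g4 = ¬0 = 1
g6 = ¬g5 = ¬1 = 0
giving g6 = 0 ≠ 1.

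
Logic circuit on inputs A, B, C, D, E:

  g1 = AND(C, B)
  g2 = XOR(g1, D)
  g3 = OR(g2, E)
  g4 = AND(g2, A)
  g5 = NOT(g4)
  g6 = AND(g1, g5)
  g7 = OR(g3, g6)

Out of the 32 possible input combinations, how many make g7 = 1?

26

g7 = OR(g3, g6) must be 1, so at least one of g3, g6 is 1.
Enumerating the 32 input combinations, 26 give g7 = 1 and 6 give g7 = 0.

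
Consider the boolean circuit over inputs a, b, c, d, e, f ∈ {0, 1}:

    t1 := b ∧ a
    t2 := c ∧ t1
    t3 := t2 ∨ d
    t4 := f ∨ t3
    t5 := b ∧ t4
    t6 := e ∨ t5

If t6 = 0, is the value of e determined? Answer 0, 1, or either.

0

t6 = e ∨ t5 must be 0, so both e = 0 and t5 = 0.
Every assignment with t6 = 0 has e = 0; there are 19 such assignment(s).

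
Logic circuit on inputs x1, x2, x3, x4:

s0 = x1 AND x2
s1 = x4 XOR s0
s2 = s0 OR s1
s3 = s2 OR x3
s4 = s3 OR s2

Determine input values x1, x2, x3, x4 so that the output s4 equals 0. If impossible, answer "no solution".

Check with x1=0, x2=1, x3=0, x4=0:
s0 = x1 AND x2 = 0 AND 1 = 0
s1 = x4 XOR s0 = 0 XOR 0 = 0
s2 = s0 OR s1 = 0 OR 0 = 0
s3 = s2 OR x3 = 0 OR 0 = 0
s4 = s3 OR s2 = 0 OR 0 = 0
So s4 = 0 as required.

x1=0, x2=1, x3=0, x4=0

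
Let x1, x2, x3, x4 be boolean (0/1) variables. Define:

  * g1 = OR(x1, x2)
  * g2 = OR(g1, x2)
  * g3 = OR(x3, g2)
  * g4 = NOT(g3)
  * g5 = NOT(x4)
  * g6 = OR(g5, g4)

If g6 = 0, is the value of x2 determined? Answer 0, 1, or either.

either

Both values of x2 occur among assignments with g6 = 0:
  x2=0: x1=0, x2=0, x3=1, x4=1
  x2=1: x1=0, x2=1, x3=0, x4=1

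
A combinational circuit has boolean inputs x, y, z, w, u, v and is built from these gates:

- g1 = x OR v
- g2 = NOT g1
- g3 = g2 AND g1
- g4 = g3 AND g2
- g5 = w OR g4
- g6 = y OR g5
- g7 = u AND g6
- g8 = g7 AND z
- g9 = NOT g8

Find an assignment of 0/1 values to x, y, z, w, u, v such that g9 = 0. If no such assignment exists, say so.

x=0 y=0 z=1 w=1 u=1 v=0

g9 = NOT g8 must be 0, so g8 = 1.
g8 = g7 AND z must be 1, so both g7 = 1 and z = 1.
Check with x=0 y=0 z=1 w=1 u=1 v=0:
g1 = x OR v = 0 OR 0 = 0
g2 = NOT g1 = NOT 0 = 1
g3 = g2 AND g1 = 1 AND 0 = 0
g4 = g3 AND g2 = 0 AND 1 = 0
g5 = w OR g4 = 1 OR 0 = 1
g6 = y OR g5 = 0 OR 1 = 1
g7 = u AND g6 = 1 AND 1 = 1
g8 = g7 AND z = 1 AND 1 = 1
g9 = NOT g8 = NOT 1 = 0
So g9 = 0 as required.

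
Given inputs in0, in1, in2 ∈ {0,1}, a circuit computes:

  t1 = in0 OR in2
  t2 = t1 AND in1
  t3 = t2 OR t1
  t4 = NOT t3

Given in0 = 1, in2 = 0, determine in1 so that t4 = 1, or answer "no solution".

no solution exists

With in0 = 1, in2 = 0 fixed, none of the 2 settings of in1 give t4 = 1.
For example, with in1=1:
t1 = in0 OR in2 = 1 OR 0 = 1
t2 = t1 AND in1 = 1 AND 1 = 1
t3 = t2 OR t1 = 1 OR 1 = 1
t4 = NOT t3 = NOT 1 = 0
giving t4 = 0 ≠ 1.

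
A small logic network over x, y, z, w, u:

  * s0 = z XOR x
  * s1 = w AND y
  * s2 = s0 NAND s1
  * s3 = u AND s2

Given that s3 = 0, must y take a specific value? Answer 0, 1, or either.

either

Both values of y occur among assignments with s3 = 0:
  y=0: x=0, y=0, z=0, w=0, u=0
  y=1: x=0, y=1, z=0, w=0, u=0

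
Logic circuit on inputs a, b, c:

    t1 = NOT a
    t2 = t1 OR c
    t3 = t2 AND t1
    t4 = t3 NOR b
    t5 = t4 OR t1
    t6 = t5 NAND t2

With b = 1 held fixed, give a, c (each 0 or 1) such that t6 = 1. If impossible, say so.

a=1 c=1

Check with b = 1 and a=1, c=1:
t1 = NOT a = NOT 1 = 0
t2 = t1 OR c = 0 OR 1 = 1
t3 = t2 AND t1 = 1 AND 0 = 0
t4 = t3 NOR b = 0 NOR 1 = 0
t5 = t4 OR t1 = 0 OR 0 = 0
t6 = t5 NAND t2 = 0 NAND 1 = 1
So t6 = 1.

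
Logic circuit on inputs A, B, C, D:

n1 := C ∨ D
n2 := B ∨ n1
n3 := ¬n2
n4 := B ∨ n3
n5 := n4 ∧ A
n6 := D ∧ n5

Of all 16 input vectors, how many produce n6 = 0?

n6 = D ∧ n5 must be 0, so at least one of D, n5 is 0.
Enumerating the 16 input combinations, 14 give n6 = 0 and 2 give n6 = 1.

14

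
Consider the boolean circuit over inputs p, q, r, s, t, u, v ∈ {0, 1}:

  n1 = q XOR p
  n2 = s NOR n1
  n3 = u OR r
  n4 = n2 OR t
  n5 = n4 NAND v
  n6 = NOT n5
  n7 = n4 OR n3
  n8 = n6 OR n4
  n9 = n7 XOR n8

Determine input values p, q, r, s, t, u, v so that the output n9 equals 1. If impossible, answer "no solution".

n9 = n7 XOR n8 must be 1, so n7 and n8 differ.
Check with p=0, q=1, r=1, s=1, t=0, u=0, v=1:
n1 = q XOR p = 1 XOR 0 = 1
n2 = s NOR n1 = 1 NOR 1 = 0
n3 = u OR r = 0 OR 1 = 1
n4 = n2 OR t = 0 OR 0 = 0
n5 = n4 NAND v = 0 NAND 1 = 1
n6 = NOT n5 = NOT 1 = 0
n7 = n4 OR n3 = 0 OR 1 = 1
n8 = n6 OR n4 = 0 OR 0 = 0
n9 = n7 XOR n8 = 1 XOR 0 = 1
So n9 = 1 as required.

p=0, q=1, r=1, s=1, t=0, u=0, v=1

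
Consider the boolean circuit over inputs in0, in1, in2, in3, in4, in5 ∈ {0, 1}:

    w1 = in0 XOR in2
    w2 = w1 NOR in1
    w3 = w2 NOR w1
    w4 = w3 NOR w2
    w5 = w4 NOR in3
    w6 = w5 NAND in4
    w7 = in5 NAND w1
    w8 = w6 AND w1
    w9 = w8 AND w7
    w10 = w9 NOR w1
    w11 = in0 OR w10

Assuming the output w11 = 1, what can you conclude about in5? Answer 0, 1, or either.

either

Both values of in5 occur among assignments with w11 = 1:
  in5=0: in0=0, in1=0, in2=0, in3=0, in4=0, in5=0
  in5=1: in0=0, in1=0, in2=0, in3=0, in4=0, in5=1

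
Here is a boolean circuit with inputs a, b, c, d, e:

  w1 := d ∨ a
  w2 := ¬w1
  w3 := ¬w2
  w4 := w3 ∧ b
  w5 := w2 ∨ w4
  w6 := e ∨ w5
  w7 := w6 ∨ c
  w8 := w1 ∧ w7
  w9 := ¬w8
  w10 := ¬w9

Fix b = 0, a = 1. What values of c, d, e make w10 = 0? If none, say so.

w10 = ¬w9 must be 0, so w9 = 1.
w9 = ¬w8 must be 1, so w8 = 0.
Check with b = 0, a = 1 and c=0, d=0, e=0:
w1 = d ∨ a = 0 ∨ 1 = 1
w2 = ¬w1 = ¬1 = 0
w3 = ¬w2 = ¬0 = 1
w4 = w3 ∧ b = 1 ∧ 0 = 0
w5 = w2 ∨ w4 = 0 ∨ 0 = 0
w6 = e ∨ w5 = 0 ∨ 0 = 0
w7 = w6 ∨ c = 0 ∨ 0 = 0
w8 = w1 ∧ w7 = 1 ∧ 0 = 0
w9 = ¬w8 = ¬0 = 1
w10 = ¬w9 = ¬1 = 0
So w10 = 0.

c=0 d=0 e=0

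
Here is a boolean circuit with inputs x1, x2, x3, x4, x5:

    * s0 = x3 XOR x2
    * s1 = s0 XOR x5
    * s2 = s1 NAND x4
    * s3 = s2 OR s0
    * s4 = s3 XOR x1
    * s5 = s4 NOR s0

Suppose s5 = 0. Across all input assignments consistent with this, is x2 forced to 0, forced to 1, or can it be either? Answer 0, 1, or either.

either

Both values of x2 occur among assignments with s5 = 0:
  x2=0: x1=0, x2=0, x3=0, x4=0, x5=0
  x2=1: x1=0, x2=1, x3=0, x4=0, x5=0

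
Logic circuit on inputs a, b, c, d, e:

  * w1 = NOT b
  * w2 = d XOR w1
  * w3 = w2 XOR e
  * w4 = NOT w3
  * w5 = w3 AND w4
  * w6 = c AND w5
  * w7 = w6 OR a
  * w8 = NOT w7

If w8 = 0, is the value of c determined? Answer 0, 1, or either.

either

Both values of c occur among assignments with w8 = 0:
  c=0: a=1, b=0, c=0, d=0, e=0
  c=1: a=1, b=0, c=1, d=0, e=0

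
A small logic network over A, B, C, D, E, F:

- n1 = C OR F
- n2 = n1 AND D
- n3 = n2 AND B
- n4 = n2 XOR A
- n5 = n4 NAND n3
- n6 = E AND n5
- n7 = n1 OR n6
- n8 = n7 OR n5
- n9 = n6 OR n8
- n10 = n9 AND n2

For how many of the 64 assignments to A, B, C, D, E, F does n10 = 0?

40

n10 = n9 AND n2 must be 0, so at least one of n9, n2 is 0.
Enumerating the 64 input combinations, 40 give n10 = 0 and 24 give n10 = 1.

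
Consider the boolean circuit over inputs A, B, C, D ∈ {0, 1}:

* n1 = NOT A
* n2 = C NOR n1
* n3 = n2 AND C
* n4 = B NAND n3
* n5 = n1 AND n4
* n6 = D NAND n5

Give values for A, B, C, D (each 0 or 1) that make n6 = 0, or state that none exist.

A=0 B=1 C=1 D=1

n6 = D NAND n5 must be 0, so both D = 1 and n5 = 1.
n5 = n1 AND n4 must be 1, so both n1 = 1 and n4 = 1.
n1 = NOT A must be 1, so A = 0.
Check with A=0 B=1 C=1 D=1:
n1 = NOT A = NOT 0 = 1
n2 = C NOR n1 = 1 NOR 1 = 0
n3 = n2 AND C = 0 AND 1 = 0
n4 = B NAND n3 = 1 NAND 0 = 1
n5 = n1 AND n4 = 1 AND 1 = 1
n6 = D NAND n5 = 1 NAND 1 = 0
So n6 = 0 as required.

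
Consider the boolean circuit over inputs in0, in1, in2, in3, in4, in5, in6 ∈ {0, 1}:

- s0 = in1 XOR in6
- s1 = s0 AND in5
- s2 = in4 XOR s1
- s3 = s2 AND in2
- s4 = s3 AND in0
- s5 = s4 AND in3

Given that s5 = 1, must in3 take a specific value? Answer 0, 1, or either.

1

s5 = s4 AND in3 must be 1, so both s4 = 1 and in3 = 1.
s4 = s3 AND in0 must be 1, so both s3 = 1 and in0 = 1.
Every assignment with s5 = 1 has in3 = 1; there are 8 such assignment(s).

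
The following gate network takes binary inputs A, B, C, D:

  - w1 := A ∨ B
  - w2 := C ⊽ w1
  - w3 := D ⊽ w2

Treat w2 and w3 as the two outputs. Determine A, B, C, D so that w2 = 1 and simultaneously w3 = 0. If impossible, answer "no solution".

A=0, B=0, C=0, D=0

Check with A=0, B=0, C=0, D=0:
w1 = A ∨ B = 0 ∨ 0 = 0
w2 = C ⊽ w1 = 0 ⊽ 0 = 1
w3 = D ⊽ w2 = 0 ⊽ 1 = 0
So w2 = 1 and w3 = 0.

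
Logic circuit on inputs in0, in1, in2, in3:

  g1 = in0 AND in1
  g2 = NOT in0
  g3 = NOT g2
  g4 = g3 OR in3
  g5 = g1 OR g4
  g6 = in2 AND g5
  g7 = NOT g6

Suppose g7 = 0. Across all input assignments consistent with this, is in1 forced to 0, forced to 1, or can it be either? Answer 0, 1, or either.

either

Both values of in1 occur among assignments with g7 = 0:
  in1=0: in0=0, in1=0, in2=1, in3=1
  in1=1: in0=0, in1=1, in2=1, in3=1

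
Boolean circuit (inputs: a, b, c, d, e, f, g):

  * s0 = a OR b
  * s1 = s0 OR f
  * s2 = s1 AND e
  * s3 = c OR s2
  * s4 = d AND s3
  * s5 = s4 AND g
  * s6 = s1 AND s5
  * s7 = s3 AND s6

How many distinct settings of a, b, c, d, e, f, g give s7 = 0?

s7 = s3 AND s6 must be 0, so at least one of s3, s6 is 0.
Enumerating the 128 input combinations, 107 give s7 = 0 and 21 give s7 = 1.

107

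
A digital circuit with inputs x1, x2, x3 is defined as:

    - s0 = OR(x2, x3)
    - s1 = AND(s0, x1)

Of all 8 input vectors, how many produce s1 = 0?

s1 = AND(s0, x1) must be 0, so at least one of s0, x1 is 0.
Satisfying assignments:
  x1=0, x2=0, x3=0
  x1=0, x2=0, x3=1
  x1=0, x2=1, x3=0
  x1=0, x2=1, x3=1
  x1=1, x2=0, x3=0

5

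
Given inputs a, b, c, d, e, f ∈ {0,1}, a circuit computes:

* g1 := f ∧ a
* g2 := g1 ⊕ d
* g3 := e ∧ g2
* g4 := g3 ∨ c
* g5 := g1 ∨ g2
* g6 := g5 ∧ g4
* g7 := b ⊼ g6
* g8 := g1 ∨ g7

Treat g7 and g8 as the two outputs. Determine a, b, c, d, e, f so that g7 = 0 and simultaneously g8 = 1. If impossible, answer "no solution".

a=1, b=1, c=1, d=1, e=0, f=1

Check with a=1, b=1, c=1, d=1, e=0, f=1:
g1 = f ∧ a = 1 ∧ 1 = 1
g2 = g1 ⊕ d = 1 ⊕ 1 = 0
g3 = e ∧ g2 = 0 ∧ 0 = 0
g4 = g3 ∨ c = 0 ∨ 1 = 1
g5 = g1 ∨ g2 = 1 ∨ 0 = 1
g6 = g5 ∧ g4 = 1 ∧ 1 = 1
g7 = b ⊼ g6 = 1 ⊼ 1 = 0
g8 = g1 ∨ g7 = 1 ∨ 0 = 1
So g7 = 0 and g8 = 1.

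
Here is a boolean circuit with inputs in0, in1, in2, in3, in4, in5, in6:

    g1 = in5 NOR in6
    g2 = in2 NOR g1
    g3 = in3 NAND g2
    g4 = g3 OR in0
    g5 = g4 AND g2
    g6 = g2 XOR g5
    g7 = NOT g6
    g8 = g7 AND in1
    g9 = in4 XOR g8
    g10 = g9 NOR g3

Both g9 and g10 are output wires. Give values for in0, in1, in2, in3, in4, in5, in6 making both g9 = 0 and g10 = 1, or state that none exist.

Check with in0=1, in1=1, in2=0, in3=1, in4=1, in5=1, in6=1:
g1 = in5 NOR in6 = 1 NOR 1 = 0
g2 = in2 NOR g1 = 0 NOR 0 = 1
g3 = in3 NAND g2 = 1 NAND 1 = 0
g4 = g3 OR in0 = 0 OR 1 = 1
g5 = g4 AND g2 = 1 AND 1 = 1
g6 = g2 XOR g5 = 1 XOR 1 = 0
g7 = NOT g6 = NOT 0 = 1
g8 = g7 AND in1 = 1 AND 1 = 1
g9 = in4 XOR g8 = 1 XOR 1 = 0
g10 = g9 NOR g3 = 0 NOR 0 = 1
So g9 = 0 and g10 = 1.

in0=1, in1=1, in2=0, in3=1, in4=1, in5=1, in6=1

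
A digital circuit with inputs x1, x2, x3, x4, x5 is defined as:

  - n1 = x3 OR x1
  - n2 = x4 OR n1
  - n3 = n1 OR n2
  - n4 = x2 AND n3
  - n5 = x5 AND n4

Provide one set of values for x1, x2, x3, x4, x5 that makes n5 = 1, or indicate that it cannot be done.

n5 = x5 AND n4 must be 1, so both x5 = 1 and n4 = 1.
Check with x1=0 x2=1 x3=1 x4=1 x5=1:
n1 = x3 OR x1 = 1 OR 0 = 1
n2 = x4 OR n1 = 1 OR 1 = 1
n3 = n1 OR n2 = 1 OR 1 = 1
n4 = x2 AND n3 = 1 AND 1 = 1
n5 = x5 AND n4 = 1 AND 1 = 1
So n5 = 1 as required.

x1=0 x2=1 x3=1 x4=1 x5=1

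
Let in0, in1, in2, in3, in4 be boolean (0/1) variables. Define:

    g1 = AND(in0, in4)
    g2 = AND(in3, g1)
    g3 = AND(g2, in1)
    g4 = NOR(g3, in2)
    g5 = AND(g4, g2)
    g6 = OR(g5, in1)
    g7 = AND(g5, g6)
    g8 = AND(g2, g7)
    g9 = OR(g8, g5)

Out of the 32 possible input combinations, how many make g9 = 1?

1

g9 = OR(g8, g5) must be 1, so at least one of g8, g5 is 1.
Satisfying assignments:
  in0=1, in1=0, in2=0, in3=1, in4=1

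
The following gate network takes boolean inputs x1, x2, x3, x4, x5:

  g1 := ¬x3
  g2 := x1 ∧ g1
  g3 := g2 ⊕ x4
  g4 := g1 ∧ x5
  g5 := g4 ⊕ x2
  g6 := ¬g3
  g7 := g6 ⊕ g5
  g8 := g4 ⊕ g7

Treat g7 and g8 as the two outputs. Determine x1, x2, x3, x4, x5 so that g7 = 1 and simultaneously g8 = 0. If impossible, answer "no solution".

Check with x1=0, x2=0, x3=0, x4=1, x5=1:
g1 = ¬x3 = ¬0 = 1
g2 = x1 ∧ g1 = 0 ∧ 1 = 0
g3 = g2 ⊕ x4 = 0 ⊕ 1 = 1
g4 = g1 ∧ x5 = 1 ∧ 1 = 1
g5 = g4 ⊕ x2 = 1 ⊕ 0 = 1
g6 = ¬g3 = ¬1 = 0
g7 = g6 ⊕ g5 = 0 ⊕ 1 = 1
g8 = g4 ⊕ g7 = 1 ⊕ 1 = 0
So g7 = 1 and g8 = 0.

x1=0, x2=0, x3=0, x4=1, x5=1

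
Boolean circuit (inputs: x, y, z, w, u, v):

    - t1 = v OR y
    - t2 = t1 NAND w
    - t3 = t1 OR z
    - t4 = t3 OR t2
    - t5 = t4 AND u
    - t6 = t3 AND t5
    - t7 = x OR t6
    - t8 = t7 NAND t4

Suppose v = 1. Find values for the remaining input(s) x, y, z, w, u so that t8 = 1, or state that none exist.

Check with v = 1 and x=0, y=0, z=1, w=1, u=0:
t1 = v OR y = 1 OR 0 = 1
t2 = t1 NAND w = 1 NAND 1 = 0
t3 = t1 OR z = 1 OR 1 = 1
t4 = t3 OR t2 = 1 OR 0 = 1
t5 = t4 AND u = 1 AND 0 = 0
t6 = t3 AND t5 = 1 AND 0 = 0
t7 = x OR t6 = 0 OR 0 = 0
t8 = t7 NAND t4 = 0 NAND 1 = 1
So t8 = 1.

x=0 y=0 z=1 w=1 u=0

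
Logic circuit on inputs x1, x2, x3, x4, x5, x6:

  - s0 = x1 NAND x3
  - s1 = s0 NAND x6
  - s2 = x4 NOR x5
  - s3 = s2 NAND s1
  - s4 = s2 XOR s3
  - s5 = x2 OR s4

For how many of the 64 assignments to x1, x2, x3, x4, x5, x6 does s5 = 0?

s5 = x2 OR s4 must be 0, so both x2 = 0 and s4 = 0.
Satisfying assignments:
  x1=0, x2=0, x3=0, x4=0, x5=0, x6=1
  x1=0, x2=0, x3=1, x4=0, x5=0, x6=1
  x1=1, x2=0, x3=0, x4=0, x5=0, x6=1

3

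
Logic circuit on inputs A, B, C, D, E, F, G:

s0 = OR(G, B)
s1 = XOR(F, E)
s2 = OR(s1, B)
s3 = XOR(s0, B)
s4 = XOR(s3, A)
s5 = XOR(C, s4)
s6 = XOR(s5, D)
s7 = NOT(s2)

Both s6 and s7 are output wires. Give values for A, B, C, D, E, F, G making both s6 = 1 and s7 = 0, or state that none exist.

A=1, B=0, C=1, D=1, E=1, F=0, G=0

Check with A=1, B=0, C=1, D=1, E=1, F=0, G=0:
s0 = OR(G, B) = OR(0, 0) = 0
s1 = XOR(F, E) = XOR(0, 1) = 1
s2 = OR(s1, B) = OR(1, 0) = 1
s3 = XOR(s0, B) = XOR(0, 0) = 0
s4 = XOR(s3, A) = XOR(0, 1) = 1
s5 = XOR(C, s4) = XOR(1, 1) = 0
s6 = XOR(s5, D) = XOR(0, 1) = 1
s7 = NOT(s2) = NOT 1 = 0
So s6 = 1 and s7 = 0.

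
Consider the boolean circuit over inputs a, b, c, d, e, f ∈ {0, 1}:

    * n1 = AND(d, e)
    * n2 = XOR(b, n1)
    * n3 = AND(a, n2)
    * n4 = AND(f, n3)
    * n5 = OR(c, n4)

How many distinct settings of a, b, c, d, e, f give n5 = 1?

36

n5 = OR(c, n4) must be 1, so at least one of c, n4 is 1.
Enumerating the 64 input combinations, 36 give n5 = 1 and 28 give n5 = 0.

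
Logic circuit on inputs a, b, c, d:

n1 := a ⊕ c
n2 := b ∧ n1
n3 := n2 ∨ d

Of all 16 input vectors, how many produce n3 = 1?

10

n3 = n2 ∨ d must be 1, so at least one of n2, d is 1.
Enumerating the 16 input combinations, 10 give n3 = 1 and 6 give n3 = 0.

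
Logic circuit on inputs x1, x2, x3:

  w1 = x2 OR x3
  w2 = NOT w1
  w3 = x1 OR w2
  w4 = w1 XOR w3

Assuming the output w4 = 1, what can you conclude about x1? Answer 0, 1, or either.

Both values of x1 occur among assignments with w4 = 1:
  x1=0: x1=0, x2=0, x3=0
  x1=1: x1=1, x2=0, x3=0

either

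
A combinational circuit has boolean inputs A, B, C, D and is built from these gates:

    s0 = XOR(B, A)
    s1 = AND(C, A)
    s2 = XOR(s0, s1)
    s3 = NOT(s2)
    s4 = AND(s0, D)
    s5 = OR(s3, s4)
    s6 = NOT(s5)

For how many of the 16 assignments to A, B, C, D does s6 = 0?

11

s6 = NOT(s5) must be 0, so s5 = 1.
s5 = OR(s3, s4) must be 1, so at least one of s3, s4 is 1.
Enumerating the 16 input combinations, 11 give s6 = 0 and 5 give s6 = 1.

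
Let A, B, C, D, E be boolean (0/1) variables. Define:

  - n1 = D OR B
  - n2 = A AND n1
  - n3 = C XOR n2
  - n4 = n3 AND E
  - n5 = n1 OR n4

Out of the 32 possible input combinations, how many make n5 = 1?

n5 = n1 OR n4 must be 1, so at least one of n1, n4 is 1.
Enumerating the 32 input combinations, 26 give n5 = 1 and 6 give n5 = 0.

26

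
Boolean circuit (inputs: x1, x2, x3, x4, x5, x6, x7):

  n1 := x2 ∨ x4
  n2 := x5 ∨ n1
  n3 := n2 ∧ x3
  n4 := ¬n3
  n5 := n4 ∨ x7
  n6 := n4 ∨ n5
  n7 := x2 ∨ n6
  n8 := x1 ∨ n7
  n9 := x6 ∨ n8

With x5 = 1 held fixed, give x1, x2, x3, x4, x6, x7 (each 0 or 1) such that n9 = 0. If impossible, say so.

x1=0 x2=0 x3=1 x4=1 x6=0 x7=0

Check with x5 = 1 and x1=0, x2=0, x3=1, x4=1, x6=0, x7=0:
n1 = x2 ∨ x4 = 0 ∨ 1 = 1
n2 = x5 ∨ n1 = 1 ∨ 1 = 1
n3 = n2 ∧ x3 = 1 ∧ 1 = 1
n4 = ¬n3 = ¬1 = 0
n5 = n4 ∨ x7 = 0 ∨ 0 = 0
n6 = n4 ∨ n5 = 0 ∨ 0 = 0
n7 = x2 ∨ n6 = 0 ∨ 0 = 0
n8 = x1 ∨ n7 = 0 ∨ 0 = 0
n9 = x6 ∨ n8 = 0 ∨ 0 = 0
So n9 = 0.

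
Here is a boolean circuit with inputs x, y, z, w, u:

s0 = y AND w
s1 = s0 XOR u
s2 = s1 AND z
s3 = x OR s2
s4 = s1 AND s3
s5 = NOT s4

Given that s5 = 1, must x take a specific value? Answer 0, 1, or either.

either

Both values of x occur among assignments with s5 = 1:
  x=0: x=0, y=0, z=0, w=0, u=0
  x=1: x=1, y=0, z=0, w=0, u=0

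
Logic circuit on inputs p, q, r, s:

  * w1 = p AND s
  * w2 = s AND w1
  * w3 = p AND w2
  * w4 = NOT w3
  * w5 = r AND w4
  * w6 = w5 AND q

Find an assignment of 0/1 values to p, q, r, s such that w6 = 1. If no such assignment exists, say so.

p=1 q=1 r=1 s=0

w6 = w5 AND q must be 1, so both w5 = 1 and q = 1.
w5 = r AND w4 must be 1, so both r = 1 and w4 = 1.
w4 = NOT w3 must be 1, so w3 = 0.
Check with p=1 q=1 r=1 s=0:
w1 = p AND s = 1 AND 0 = 0
w2 = s AND w1 = 0 AND 0 = 0
w3 = p AND w2 = 1 AND 0 = 0
w4 = NOT w3 = NOT 0 = 1
w5 = r AND w4 = 1 AND 1 = 1
w6 = w5 AND q = 1 AND 1 = 1
So w6 = 1 as required.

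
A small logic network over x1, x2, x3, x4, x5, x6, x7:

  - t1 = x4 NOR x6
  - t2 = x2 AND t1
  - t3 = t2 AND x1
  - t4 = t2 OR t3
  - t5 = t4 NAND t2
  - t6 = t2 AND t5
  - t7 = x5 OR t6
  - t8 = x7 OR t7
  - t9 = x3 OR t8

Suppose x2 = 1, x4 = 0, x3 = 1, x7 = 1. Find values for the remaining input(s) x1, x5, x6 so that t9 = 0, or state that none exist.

no solution exists

With x2 = 1, x4 = 0, x3 = 1, x7 = 1 fixed, none of the 8 settings of x1, x5, x6 give t9 = 0.
For example, with x1=0, x5=1, x6=0:
t1 = x4 NOR x6 = 0 NOR 0 = 1
t2 = x2 AND t1 = 1 AND 1 = 1
t3 = t2 AND x1 = 1 AND 0 = 0
t4 = t2 OR t3 = 1 OR 0 = 1
t5 = t4 NAND t2 = 1 NAND 1 = 0
t6 = t2 AND t5 = 1 AND 0 = 0
t7 = x5 OR t6 = 1 OR 0 = 1
t8 = x7 OR t7 = 1 OR 1 = 1
t9 = x3 OR t8 = 1 OR 1 = 1
giving t9 = 1 ≠ 0.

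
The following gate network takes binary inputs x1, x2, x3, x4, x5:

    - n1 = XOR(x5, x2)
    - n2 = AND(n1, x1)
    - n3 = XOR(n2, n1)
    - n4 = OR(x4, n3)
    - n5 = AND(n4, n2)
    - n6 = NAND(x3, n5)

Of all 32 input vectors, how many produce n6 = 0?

2

n6 = NAND(x3, n5) must be 0, so both x3 = 1 and n5 = 1.
Enumerating the 32 input combinations, 2 give n6 = 0 and 30 give n6 = 1.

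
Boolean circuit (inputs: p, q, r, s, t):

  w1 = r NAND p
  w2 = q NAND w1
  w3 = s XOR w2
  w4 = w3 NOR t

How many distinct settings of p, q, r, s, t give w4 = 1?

8

w4 = w3 NOR t must be 1, so both w3 = 0 and t = 0.
w3 = s XOR w2 must be 0, so s and w2 are equal.
Enumerating the 32 input combinations, 8 give w4 = 1 and 24 give w4 = 0.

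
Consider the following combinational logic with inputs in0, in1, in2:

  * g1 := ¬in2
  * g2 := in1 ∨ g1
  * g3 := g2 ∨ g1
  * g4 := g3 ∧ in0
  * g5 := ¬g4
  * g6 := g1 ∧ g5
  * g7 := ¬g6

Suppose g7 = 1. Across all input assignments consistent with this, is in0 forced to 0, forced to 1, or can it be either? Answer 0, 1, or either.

either

Both values of in0 occur among assignments with g7 = 1:
  in0=0: in0=0, in1=0, in2=1
  in0=1: in0=1, in1=0, in2=0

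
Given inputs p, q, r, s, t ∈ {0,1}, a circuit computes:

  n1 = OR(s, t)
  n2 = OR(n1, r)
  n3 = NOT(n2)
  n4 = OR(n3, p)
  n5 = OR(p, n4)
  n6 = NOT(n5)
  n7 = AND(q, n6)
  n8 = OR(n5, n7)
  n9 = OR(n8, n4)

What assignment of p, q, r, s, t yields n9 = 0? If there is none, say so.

Check with p=0 q=0 r=1 s=0 t=0:
n1 = OR(s, t) = OR(0, 0) = 0
n2 = OR(n1, r) = OR(0, 1) = 1
n3 = NOT(n2) = NOT 1 = 0
n4 = OR(n3, p) = OR(0, 0) = 0
n5 = OR(p, n4) = OR(0, 0) = 0
n6 = NOT(n5) = NOT 0 = 1
n7 = AND(q, n6) = AND(0, 1) = 0
n8 = OR(n5, n7) = OR(0, 0) = 0
n9 = OR(n8, n4) = OR(0, 0) = 0
So n9 = 0 as required.

p=0 q=0 r=1 s=0 t=0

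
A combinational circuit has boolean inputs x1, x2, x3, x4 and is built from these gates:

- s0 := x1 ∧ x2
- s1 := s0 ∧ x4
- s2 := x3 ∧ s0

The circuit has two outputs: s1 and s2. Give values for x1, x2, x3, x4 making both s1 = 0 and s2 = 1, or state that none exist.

x1=1, x2=1, x3=1, x4=0

Check with x1=1, x2=1, x3=1, x4=0:
s0 = x1 ∧ x2 = 1 ∧ 1 = 1
s1 = s0 ∧ x4 = 1 ∧ 0 = 0
s2 = x3 ∧ s0 = 1 ∧ 1 = 1
So s1 = 0 and s2 = 1.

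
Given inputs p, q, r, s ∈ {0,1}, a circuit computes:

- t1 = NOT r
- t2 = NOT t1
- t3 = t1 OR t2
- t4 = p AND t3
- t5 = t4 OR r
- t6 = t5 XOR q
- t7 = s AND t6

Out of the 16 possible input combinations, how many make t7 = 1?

4

t7 = s AND t6 must be 1, so both s = 1 and t6 = 1.
t6 = t5 XOR q must be 1, so t5 and q differ.
Satisfying assignments:
  p=0, q=0, r=1, s=1
  p=0, q=1, r=0, s=1
  p=1, q=0, r=0, s=1
  p=1, q=0, r=1, s=1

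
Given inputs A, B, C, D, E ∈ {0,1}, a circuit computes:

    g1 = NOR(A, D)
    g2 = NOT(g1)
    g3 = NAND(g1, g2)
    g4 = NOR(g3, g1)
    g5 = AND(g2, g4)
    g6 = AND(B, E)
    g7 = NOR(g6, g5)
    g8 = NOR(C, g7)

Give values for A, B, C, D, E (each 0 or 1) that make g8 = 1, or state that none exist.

A=0, B=1, C=0, D=0, E=1

g8 = NOR(C, g7) must be 1, so both C = 0 and g7 = 0.
Check with A=0, B=1, C=0, D=0, E=1:
g1 = NOR(A, D) = NOR(0, 0) = 1
g2 = NOT(g1) = NOT 1 = 0
g3 = NAND(g1, g2) = NAND(1, 0) = 1
g4 = NOR(g3, g1) = NOR(1, 1) = 0
g5 = AND(g2, g4) = AND(0, 0) = 0
g6 = AND(B, E) = AND(1, 1) = 1
g7 = NOR(g6, g5) = NOR(1, 0) = 0
g8 = NOR(C, g7) = NOR(0, 0) = 1
So g8 = 1 as required.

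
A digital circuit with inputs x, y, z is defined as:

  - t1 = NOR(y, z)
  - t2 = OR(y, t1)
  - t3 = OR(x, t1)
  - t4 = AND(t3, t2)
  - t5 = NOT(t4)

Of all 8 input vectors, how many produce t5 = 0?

4

t5 = NOT(t4) must be 0, so t4 = 1.
Satisfying assignments:
  x=0, y=0, z=0
  x=1, y=0, z=0
  x=1, y=1, z=0
  x=1, y=1, z=1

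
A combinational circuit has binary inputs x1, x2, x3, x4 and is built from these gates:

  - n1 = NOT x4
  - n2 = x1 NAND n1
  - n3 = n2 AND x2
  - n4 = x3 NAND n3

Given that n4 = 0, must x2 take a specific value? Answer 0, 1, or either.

n4 = x3 NAND n3 must be 0, so both x3 = 1 and n3 = 1.
Every assignment with n4 = 0 has x2 = 1; there are 3 such assignment(s).
  x1=0, x2=1, x3=1, x4=0
  x1=0, x2=1, x3=1, x4=1
  x1=1, x2=1, x3=1, x4=1

1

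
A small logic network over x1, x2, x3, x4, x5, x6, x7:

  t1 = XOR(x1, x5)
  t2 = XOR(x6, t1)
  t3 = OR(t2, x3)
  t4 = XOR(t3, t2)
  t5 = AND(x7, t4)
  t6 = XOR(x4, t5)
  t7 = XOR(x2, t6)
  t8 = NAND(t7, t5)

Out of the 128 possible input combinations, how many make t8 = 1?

120

t8 = NAND(t7, t5) must be 1, so at least one of t7, t5 is 0.
Enumerating the 128 input combinations, 120 give t8 = 1 and 8 give t8 = 0.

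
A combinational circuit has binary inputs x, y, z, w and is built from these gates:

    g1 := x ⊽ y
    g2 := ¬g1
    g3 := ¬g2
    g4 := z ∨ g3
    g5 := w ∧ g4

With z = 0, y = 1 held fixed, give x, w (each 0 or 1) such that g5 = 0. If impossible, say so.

x=0, w=1

Check with z = 0, y = 1 and x=0, w=1:
g1 = x ⊽ y = 0 ⊽ 1 = 0
g2 = ¬g1 = ¬0 = 1
g3 = ¬g2 = ¬1 = 0
g4 = z ∨ g3 = 0 ∨ 0 = 0
g5 = w ∧ g4 = 1 ∧ 0 = 0
So g5 = 0.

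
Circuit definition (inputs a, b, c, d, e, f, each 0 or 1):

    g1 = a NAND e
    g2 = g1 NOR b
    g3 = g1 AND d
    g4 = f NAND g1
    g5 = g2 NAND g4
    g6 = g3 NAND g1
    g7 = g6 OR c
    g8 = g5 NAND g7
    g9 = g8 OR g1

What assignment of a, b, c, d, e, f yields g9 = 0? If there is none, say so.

g9 = g8 OR g1 must be 0, so both g8 = 0 and g1 = 0.
Check with a=1, b=1, c=1, d=0, e=1, f=1:
g1 = a NAND e = 1 NAND 1 = 0
g2 = g1 NOR b = 0 NOR 1 = 0
g3 = g1 AND d = 0 AND 0 = 0
g4 = f NAND g1 = 1 NAND 0 = 1
g5 = g2 NAND g4 = 0 NAND 1 = 1
g6 = g3 NAND g1 = 0 NAND 0 = 1
g7 = g6 OR c = 1 OR 1 = 1
g8 = g5 NAND g7 = 1 NAND 1 = 0
g9 = g8 OR g1 = 0 OR 0 = 0
So g9 = 0 as required.

a=1, b=1, c=1, d=0, e=1, f=1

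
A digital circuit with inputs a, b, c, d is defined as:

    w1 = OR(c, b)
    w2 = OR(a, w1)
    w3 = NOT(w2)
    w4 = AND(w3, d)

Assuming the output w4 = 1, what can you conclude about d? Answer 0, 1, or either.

w4 = AND(w3, d) must be 1, so both w3 = 1 and d = 1.
Every assignment with w4 = 1 has d = 1; there are 1 such assignment(s).
  a=0, b=0, c=0, d=1

1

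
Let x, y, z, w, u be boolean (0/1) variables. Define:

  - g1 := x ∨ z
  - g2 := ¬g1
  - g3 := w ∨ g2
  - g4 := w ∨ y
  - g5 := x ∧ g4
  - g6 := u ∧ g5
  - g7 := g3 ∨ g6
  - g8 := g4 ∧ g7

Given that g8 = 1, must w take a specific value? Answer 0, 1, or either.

Both values of w occur among assignments with g8 = 1:
  w=0: x=0, y=1, z=0, w=0, u=0
  w=1: x=0, y=0, z=0, w=1, u=0

either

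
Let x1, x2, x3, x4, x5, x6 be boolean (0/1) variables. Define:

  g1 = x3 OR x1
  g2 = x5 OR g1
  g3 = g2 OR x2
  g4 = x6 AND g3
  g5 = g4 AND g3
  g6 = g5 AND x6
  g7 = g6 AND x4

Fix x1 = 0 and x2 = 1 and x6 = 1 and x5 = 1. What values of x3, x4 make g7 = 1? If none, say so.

x3=0, x4=1

g7 = g6 AND x4 must be 1, so both g6 = 1 and x4 = 1.
Check with x1 = 0 and x2 = 1 and x6 = 1 and x5 = 1 and x3=0, x4=1:
g1 = x3 OR x1 = 0 OR 0 = 0
g2 = x5 OR g1 = 1 OR 0 = 1
g3 = g2 OR x2 = 1 OR 1 = 1
g4 = x6 AND g3 = 1 AND 1 = 1
g5 = g4 AND g3 = 1 AND 1 = 1
g6 = g5 AND x6 = 1 AND 1 = 1
g7 = g6 AND x4 = 1 AND 1 = 1
So g7 = 1.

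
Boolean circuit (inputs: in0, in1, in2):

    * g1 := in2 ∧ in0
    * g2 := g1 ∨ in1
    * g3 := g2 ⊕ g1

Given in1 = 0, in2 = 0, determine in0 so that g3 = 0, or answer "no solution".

in0=0

g3 = g2 ⊕ g1 must be 0, so g2 and g1 are equal.
Check with in1 = 0, in2 = 0 and in0=0:
g1 = in2 ∧ in0 = 0 ∧ 0 = 0
g2 = g1 ∨ in1 = 0 ∨ 0 = 0
g3 = g2 ⊕ g1 = 0 ⊕ 0 = 0
So g3 = 0.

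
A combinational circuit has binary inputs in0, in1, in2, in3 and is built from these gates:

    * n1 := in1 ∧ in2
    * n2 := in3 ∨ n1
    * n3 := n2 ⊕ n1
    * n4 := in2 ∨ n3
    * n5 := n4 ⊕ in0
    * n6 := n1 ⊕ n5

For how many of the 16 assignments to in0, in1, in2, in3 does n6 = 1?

8

n6 = n1 ⊕ n5 must be 1, so n1 and n5 differ.
Enumerating the 16 input combinations, 8 give n6 = 1 and 8 give n6 = 0.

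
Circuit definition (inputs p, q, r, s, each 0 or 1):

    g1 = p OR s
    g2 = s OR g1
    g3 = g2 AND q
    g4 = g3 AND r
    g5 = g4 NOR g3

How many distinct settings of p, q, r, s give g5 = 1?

10

g5 = g4 NOR g3 must be 1, so both g4 = 0 and g3 = 0.
g4 = g3 AND r must be 0, so at least one of g3, r is 0.
Enumerating the 16 input combinations, 10 give g5 = 1 and 6 give g5 = 0.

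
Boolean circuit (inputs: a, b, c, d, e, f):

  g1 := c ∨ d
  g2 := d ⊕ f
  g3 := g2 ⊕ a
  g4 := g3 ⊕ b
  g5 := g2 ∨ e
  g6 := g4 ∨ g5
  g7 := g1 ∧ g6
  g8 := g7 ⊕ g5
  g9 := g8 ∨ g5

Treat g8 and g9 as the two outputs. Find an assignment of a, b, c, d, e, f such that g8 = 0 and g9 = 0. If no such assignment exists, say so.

Check with a=1, b=1, c=1, d=1, e=0, f=1:
g1 = c ∨ d = 1 ∨ 1 = 1
g2 = d ⊕ f = 1 ⊕ 1 = 0
g3 = g2 ⊕ a = 0 ⊕ 1 = 1
g4 = g3 ⊕ b = 1 ⊕ 1 = 0
g5 = g2 ∨ e = 0 ∨ 0 = 0
g6 = g4 ∨ g5 = 0 ∨ 0 = 0
g7 = g1 ∧ g6 = 1 ∧ 0 = 0
g8 = g7 ⊕ g5 = 0 ⊕ 0 = 0
g9 = g8 ∨ g5 = 0 ∨ 0 = 0
So g8 = 0 and g9 = 0.

a=1, b=1, c=1, d=1, e=0, f=1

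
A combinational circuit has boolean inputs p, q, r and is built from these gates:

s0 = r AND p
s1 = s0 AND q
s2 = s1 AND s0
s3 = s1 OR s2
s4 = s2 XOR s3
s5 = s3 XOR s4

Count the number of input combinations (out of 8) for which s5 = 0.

7

s5 = s3 XOR s4 must be 0, so s3 and s4 are equal.
Enumerating the 8 input combinations, 7 give s5 = 0 and 1 give s5 = 1.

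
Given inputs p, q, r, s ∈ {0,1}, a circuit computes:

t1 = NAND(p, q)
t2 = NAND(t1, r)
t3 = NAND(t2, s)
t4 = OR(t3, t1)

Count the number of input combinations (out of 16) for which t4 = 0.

2

t4 = OR(t3, t1) must be 0, so both t3 = 0 and t1 = 0.
t3 = NAND(t2, s) must be 0, so both t2 = 1 and s = 1.
Satisfying assignments:
  p=1, q=1, r=0, s=1
  p=1, q=1, r=1, s=1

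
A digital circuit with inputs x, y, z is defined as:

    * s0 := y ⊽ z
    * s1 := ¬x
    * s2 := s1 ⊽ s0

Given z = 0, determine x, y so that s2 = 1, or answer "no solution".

s2 = s1 ⊽ s0 must be 1, so both s1 = 0 and s0 = 0.
s1 = ¬x must be 0, so x = 1.
Check with z = 0 and x=1, y=1:
s0 = y ⊽ z = 1 ⊽ 0 = 0
s1 = ¬x = ¬1 = 0
s2 = s1 ⊽ s0 = 0 ⊽ 0 = 1
So s2 = 1.

x=1, y=1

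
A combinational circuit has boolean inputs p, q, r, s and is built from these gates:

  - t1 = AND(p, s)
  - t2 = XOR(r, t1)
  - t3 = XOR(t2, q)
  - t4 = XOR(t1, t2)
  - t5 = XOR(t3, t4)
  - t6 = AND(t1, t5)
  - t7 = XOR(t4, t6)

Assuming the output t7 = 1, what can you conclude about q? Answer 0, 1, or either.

either

Both values of q occur among assignments with t7 = 1:
  q=0: p=0, q=0, r=1, s=0
  q=1: p=0, q=1, r=1, s=0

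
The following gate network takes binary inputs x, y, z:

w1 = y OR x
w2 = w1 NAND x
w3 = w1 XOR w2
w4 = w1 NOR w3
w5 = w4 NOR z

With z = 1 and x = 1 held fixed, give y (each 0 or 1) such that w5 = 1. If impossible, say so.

no solution exists

With z = 1 and x = 1 fixed, none of the 2 settings of y give w5 = 1.
For example, with y=1:
w1 = y OR x = 1 OR 1 = 1
w2 = w1 NAND x = 1 NAND 1 = 0
w3 = w1 XOR w2 = 1 XOR 0 = 1
w4 = w1 NOR w3 = 1 NOR 1 = 0
w5 = w4 NOR z = 0 NOR 1 = 0
giving w5 = 0 ≠ 1.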